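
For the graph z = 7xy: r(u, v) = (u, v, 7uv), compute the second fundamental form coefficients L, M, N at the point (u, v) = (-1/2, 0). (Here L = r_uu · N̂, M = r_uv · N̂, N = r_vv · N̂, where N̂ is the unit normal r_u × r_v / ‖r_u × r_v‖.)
L = 0;  M = 14*sqrt(53)/53;  N = 0

Compute the unit normal N̂(u, v) = (-7*v/sqrt(49*u^2 + 49*v^2 + 1), -7*u/sqrt(49*u^2 + 49*v^2 + 1), 1/sqrt(49*u^2 + 49*v^2 + 1)), and the second partials r_uu, r_uv, r_vv. Take dot products:
  L(u, v) = r_uu · N̂ = 0,
  M(u, v) = r_uv · N̂ = 7/sqrt(49*u^2 + 49*v^2 + 1),
  N(u, v) = r_vv · N̂ = 0.
Evaluating at (u, v) = (-1/2, 0):
  L = 0, M = 14*sqrt(53)/53, N = 0.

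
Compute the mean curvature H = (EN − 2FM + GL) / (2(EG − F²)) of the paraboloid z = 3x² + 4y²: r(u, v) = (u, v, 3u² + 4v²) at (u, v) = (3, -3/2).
H = 1735*sqrt(469)/219961

With E = 36*u^2 + 1, F = 48*u*v, G = 64*v^2 + 1, L = 6/sqrt(36*u^2 + 64*v^2 + 1), M = 0, N = 8/sqrt(36*u^2 + 64*v^2 + 1), assemble
  H = (EN − 2FM + GL) / (2(EG − F²)) = (144*u^2 + 192*v^2 + 7)/(36*u^2 + 64*v^2 + 1)^(3/2).
At (u, v) = (3, -3/2): H = 1735*sqrt(469)/219961.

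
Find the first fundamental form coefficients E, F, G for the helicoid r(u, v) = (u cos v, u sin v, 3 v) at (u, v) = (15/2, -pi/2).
E = 1;  F = 0;  G = 261/4

Partials: r_u = (cos(v), sin(v), 0), r_v = (-u*sin(v), u*cos(v), 3). As functions of (u, v):
  E = r_u · r_u = 1,
  F = r_u · r_v = 0,
  G = r_v · r_v = u^2 + 9.
Evaluating at (u, v) = (15/2, -pi/2): E = 1, F = 0, G = 261/4.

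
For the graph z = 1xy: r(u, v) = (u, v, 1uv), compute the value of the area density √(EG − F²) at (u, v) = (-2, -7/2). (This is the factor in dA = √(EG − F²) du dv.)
√(EG − F²)|_{(-2, -7/2)} = sqrt(69)/2

E = v^2 + 1, F = u*v, G = u^2 + 1, so EG − F² = u^2 + v^2 + 1. Taking the positive square root: √(EG − F²) = sqrt(u^2 + v^2 + 1). At (u, v) = (-2, -7/2): sqrt(69)/2.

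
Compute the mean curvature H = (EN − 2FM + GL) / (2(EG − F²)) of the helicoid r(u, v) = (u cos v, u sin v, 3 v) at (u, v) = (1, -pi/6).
H = 0

With E = 1, F = 0, G = u^2 + 9, L = 0, M = -3/sqrt(u^2 + 9), N = 0, assemble
  H = (EN − 2FM + GL) / (2(EG − F²)) = 0.
At (u, v) = (1, -pi/6): H = 0.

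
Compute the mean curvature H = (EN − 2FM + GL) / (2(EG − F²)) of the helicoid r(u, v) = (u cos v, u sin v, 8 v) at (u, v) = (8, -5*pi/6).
H = 0

With E = 1, F = 0, G = u^2 + 64, L = 0, M = -8/sqrt(u^2 + 64), N = 0, assemble
  H = (EN − 2FM + GL) / (2(EG − F²)) = 0.
At (u, v) = (8, -5*pi/6): H = 0.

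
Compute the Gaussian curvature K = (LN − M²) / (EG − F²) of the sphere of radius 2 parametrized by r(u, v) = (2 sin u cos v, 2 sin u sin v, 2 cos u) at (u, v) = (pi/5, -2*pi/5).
K = 1/4

Coefficients of the first fundamental form: E = 4, F = 0, G = 4*sin(u)^2.
Coefficients of the second fundamental form: L = -2*sin(u)/Abs(sin(u)), M = 0, N = -2*sin(u)^3/Abs(sin(u)).
Assemble K = (LN − M²)/(EG − F²) = 1/4. At (u, v) = (pi/5, -2*pi/5): K = 1/4.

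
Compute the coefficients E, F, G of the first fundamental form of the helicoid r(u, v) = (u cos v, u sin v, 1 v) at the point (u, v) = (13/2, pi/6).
E = 1;  F = 0;  G = 173/4

Partials: r_u = (cos(v), sin(v), 0), r_v = (-u*sin(v), u*cos(v), 1). As functions of (u, v):
  E = r_u · r_u = 1,
  F = r_u · r_v = 0,
  G = r_v · r_v = u^2 + 1.
Evaluating at (u, v) = (13/2, pi/6): E = 1, F = 0, G = 173/4.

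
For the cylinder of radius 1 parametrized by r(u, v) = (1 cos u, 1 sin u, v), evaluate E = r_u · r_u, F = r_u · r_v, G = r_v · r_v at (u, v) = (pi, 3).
E = 1;  F = 0;  G = 1

Partials: r_u = (-sin(u), cos(u), 0), r_v = (0, 0, 1). As functions of (u, v):
  E = r_u · r_u = 1,
  F = r_u · r_v = 0,
  G = r_v · r_v = 1.
Evaluating at (u, v) = (pi, 3): E = 1, F = 0, G = 1.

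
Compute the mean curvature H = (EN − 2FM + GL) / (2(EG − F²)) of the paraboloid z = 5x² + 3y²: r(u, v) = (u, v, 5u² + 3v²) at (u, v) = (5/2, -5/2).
H = 3008*sqrt(851)/724201

With E = 100*u^2 + 1, F = 60*u*v, G = 36*v^2 + 1, L = 10/sqrt(100*u^2 + 36*v^2 + 1), M = 0, N = 6/sqrt(100*u^2 + 36*v^2 + 1), assemble
  H = (EN − 2FM + GL) / (2(EG − F²)) = 4*(75*u^2 + 45*v^2 + 2)/(100*u^2 + 36*v^2 + 1)^(3/2).
At (u, v) = (5/2, -5/2): H = 3008*sqrt(851)/724201.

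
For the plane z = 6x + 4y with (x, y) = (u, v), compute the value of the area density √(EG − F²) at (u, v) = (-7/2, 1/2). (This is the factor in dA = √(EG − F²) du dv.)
√(EG − F²)|_{(-7/2, 1/2)} = sqrt(53)

E = 37, F = 24, G = 17, so EG − F² = 53. Taking the positive square root: √(EG − F²) = sqrt(53). At (u, v) = (-7/2, 1/2): sqrt(53).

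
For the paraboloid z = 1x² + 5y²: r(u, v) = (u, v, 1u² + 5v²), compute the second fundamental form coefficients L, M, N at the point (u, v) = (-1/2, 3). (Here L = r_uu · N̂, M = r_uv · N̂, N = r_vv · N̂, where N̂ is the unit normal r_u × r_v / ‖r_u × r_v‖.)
L = sqrt(902)/451;  M = 0;  N = 5*sqrt(902)/451

Compute the unit normal N̂(u, v) = (-2*u/sqrt(4*u^2 + 100*v^2 + 1), -10*v/sqrt(4*u^2 + 100*v^2 + 1), 1/sqrt(4*u^2 + 100*v^2 + 1)), and the second partials r_uu, r_uv, r_vv. Take dot products:
  L(u, v) = r_uu · N̂ = 2/sqrt(4*u^2 + 100*v^2 + 1),
  M(u, v) = r_uv · N̂ = 0,
  N(u, v) = r_vv · N̂ = 10/sqrt(4*u^2 + 100*v^2 + 1).
Evaluating at (u, v) = (-1/2, 3):
  L = sqrt(902)/451, M = 0, N = 5*sqrt(902)/451.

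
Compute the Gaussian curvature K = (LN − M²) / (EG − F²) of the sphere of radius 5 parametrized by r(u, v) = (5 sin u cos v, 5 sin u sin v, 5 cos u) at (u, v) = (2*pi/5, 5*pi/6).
K = 1/25

Coefficients of the first fundamental form: E = 25, F = 0, G = 25*sin(u)^2.
Coefficients of the second fundamental form: L = -5*sin(u)/Abs(sin(u)), M = 0, N = -5*sin(u)^3/Abs(sin(u)).
Assemble K = (LN − M²)/(EG − F²) = 1/25. At (u, v) = (2*pi/5, 5*pi/6): K = 1/25.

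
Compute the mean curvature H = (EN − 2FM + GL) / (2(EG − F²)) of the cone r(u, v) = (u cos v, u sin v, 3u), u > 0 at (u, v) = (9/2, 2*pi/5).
H = sqrt(10)/30

With E = 10, F = 0, G = u^2, L = 0, M = 0, N = 3*sqrt(10)*u^2/(10*Abs(u)), assemble
  H = (EN − 2FM + GL) / (2(EG − F²)) = 3*sqrt(10)/(20*Abs(u)).
At (u, v) = (9/2, 2*pi/5): H = sqrt(10)/30.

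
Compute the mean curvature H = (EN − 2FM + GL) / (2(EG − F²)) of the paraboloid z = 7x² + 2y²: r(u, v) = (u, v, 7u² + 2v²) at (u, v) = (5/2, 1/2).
H = 829*sqrt(1230)/504300

With E = 196*u^2 + 1, F = 56*u*v, G = 16*v^2 + 1, L = 14/sqrt(196*u^2 + 16*v^2 + 1), M = 0, N = 4/sqrt(196*u^2 + 16*v^2 + 1), assemble
  H = (EN − 2FM + GL) / (2(EG − F²)) = (392*u^2 + 112*v^2 + 9)/(196*u^2 + 16*v^2 + 1)^(3/2).
At (u, v) = (5/2, 1/2): H = 829*sqrt(1230)/504300.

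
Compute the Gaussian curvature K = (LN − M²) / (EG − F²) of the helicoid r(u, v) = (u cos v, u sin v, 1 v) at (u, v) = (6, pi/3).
K = -1/1369

Coefficients of the first fundamental form: E = 1, F = 0, G = u^2 + 1.
Coefficients of the second fundamental form: L = 0, M = -1/sqrt(u^2 + 1), N = 0.
Assemble K = (LN − M²)/(EG − F²) = -1/(u^2 + 1)^2. At (u, v) = (6, pi/3): K = -1/1369.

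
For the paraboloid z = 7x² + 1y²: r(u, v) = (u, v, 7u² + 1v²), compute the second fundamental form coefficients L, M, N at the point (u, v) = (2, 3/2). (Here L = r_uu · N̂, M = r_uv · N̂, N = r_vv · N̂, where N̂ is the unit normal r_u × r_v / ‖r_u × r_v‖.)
L = 7*sqrt(794)/397;  M = 0;  N = sqrt(794)/397

Compute the unit normal N̂(u, v) = (-14*u/sqrt(196*u^2 + 4*v^2 + 1), -2*v/sqrt(196*u^2 + 4*v^2 + 1), 1/sqrt(196*u^2 + 4*v^2 + 1)), and the second partials r_uu, r_uv, r_vv. Take dot products:
  L(u, v) = r_uu · N̂ = 14/sqrt(196*u^2 + 4*v^2 + 1),
  M(u, v) = r_uv · N̂ = 0,
  N(u, v) = r_vv · N̂ = 2/sqrt(196*u^2 + 4*v^2 + 1).
Evaluating at (u, v) = (2, 3/2):
  L = 7*sqrt(794)/397, M = 0, N = sqrt(794)/397.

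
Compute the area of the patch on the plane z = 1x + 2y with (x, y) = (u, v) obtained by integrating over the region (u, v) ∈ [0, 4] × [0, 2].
Area = 8*sqrt(6)

Area = ∫∫ √(EG − F²) du dv with √(EG − F²) = sqrt(6). Integrating over [0, 4] × [0, 2] gives 8*sqrt(6).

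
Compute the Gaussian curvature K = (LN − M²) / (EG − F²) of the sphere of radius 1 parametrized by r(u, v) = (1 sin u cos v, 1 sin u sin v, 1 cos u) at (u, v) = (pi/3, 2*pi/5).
K = 1

Coefficients of the first fundamental form: E = 1, F = 0, G = sin(u)^2.
Coefficients of the second fundamental form: L = -sin(u)/Abs(sin(u)), M = 0, N = -sin(u)^3/Abs(sin(u)).
Assemble K = (LN − M²)/(EG − F²) = 1. At (u, v) = (pi/3, 2*pi/5): K = 1.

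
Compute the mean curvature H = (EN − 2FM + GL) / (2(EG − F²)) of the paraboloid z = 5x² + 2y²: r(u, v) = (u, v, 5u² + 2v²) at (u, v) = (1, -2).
H = 527*sqrt(165)/27225

With E = 100*u^2 + 1, F = 40*u*v, G = 16*v^2 + 1, L = 10/sqrt(100*u^2 + 16*v^2 + 1), M = 0, N = 4/sqrt(100*u^2 + 16*v^2 + 1), assemble
  H = (EN − 2FM + GL) / (2(EG − F²)) = (200*u^2 + 80*v^2 + 7)/(100*u^2 + 16*v^2 + 1)^(3/2).
At (u, v) = (1, -2): H = 527*sqrt(165)/27225.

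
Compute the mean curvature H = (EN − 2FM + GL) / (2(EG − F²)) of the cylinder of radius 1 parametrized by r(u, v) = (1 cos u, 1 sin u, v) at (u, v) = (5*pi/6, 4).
H = -1/2

With E = 1, F = 0, G = 1, L = -1, M = 0, N = 0, assemble
  H = (EN − 2FM + GL) / (2(EG − F²)) = -1/2.
At (u, v) = (5*pi/6, 4): H = -1/2.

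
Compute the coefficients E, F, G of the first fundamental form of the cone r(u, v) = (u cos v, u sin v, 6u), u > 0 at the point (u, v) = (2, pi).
E = 37;  F = 0;  G = 4

Partials: r_u = (cos(v), sin(v), 6), r_v = (-u*sin(v), u*cos(v), 0). As functions of (u, v):
  E = r_u · r_u = 37,
  F = r_u · r_v = 0,
  G = r_v · r_v = u^2.
Evaluating at (u, v) = (2, pi): E = 37, F = 0, G = 4.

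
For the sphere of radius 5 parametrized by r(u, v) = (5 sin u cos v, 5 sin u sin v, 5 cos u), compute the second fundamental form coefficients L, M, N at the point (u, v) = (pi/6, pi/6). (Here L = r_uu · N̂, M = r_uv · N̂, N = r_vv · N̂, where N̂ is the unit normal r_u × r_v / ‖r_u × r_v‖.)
L = -5;  M = 0;  N = -5/4

Compute the unit normal N̂(u, v) = (sin(u)^2*cos(v)/Abs(sin(u)), sin(u)^2*sin(v)/Abs(sin(u)), sin(2*u)/(2*Abs(sin(u)))), and the second partials r_uu, r_uv, r_vv. Take dot products:
  L(u, v) = r_uu · N̂ = -5*sin(u)/Abs(sin(u)),
  M(u, v) = r_uv · N̂ = 0,
  N(u, v) = r_vv · N̂ = -5*sin(u)^3/Abs(sin(u)).
Evaluating at (u, v) = (pi/6, pi/6):
  L = -5, M = 0, N = -5/4.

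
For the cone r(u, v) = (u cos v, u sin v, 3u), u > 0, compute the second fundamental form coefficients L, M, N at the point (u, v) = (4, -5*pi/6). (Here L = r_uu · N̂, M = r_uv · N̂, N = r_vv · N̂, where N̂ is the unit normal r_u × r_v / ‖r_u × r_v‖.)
L = 0;  M = 0;  N = 6*sqrt(10)/5

Compute the unit normal N̂(u, v) = (-3*sqrt(10)*u*cos(v)/(10*Abs(u)), -3*sqrt(10)*u*sin(v)/(10*Abs(u)), sqrt(10)*u/(10*Abs(u))), and the second partials r_uu, r_uv, r_vv. Take dot products:
  L(u, v) = r_uu · N̂ = 0,
  M(u, v) = r_uv · N̂ = 0,
  N(u, v) = r_vv · N̂ = 3*sqrt(10)*u^2/(10*Abs(u)).
Evaluating at (u, v) = (4, -5*pi/6):
  L = 0, M = 0, N = 6*sqrt(10)/5.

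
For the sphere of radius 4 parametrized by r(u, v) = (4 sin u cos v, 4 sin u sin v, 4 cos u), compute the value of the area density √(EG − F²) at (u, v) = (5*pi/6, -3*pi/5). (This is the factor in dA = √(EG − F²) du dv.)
√(EG − F²)|_{(5*pi/6, -3*pi/5)} = 8

E = 16, F = 0, G = 16*sin(u)^2, so EG − F² = 256*sin(u)^2. Taking the positive square root: √(EG − F²) = 16*Abs(sin(u)). At (u, v) = (5*pi/6, -3*pi/5): 8.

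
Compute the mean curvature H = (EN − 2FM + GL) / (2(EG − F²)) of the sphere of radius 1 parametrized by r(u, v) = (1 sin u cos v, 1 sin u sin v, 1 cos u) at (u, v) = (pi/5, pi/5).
H = -1

With E = 1, F = 0, G = sin(u)^2, L = -sin(u)/Abs(sin(u)), M = 0, N = -sin(u)^3/Abs(sin(u)), assemble
  H = (EN − 2FM + GL) / (2(EG − F²)) = -sin(u)/Abs(sin(u)).
At (u, v) = (pi/5, pi/5): H = -1.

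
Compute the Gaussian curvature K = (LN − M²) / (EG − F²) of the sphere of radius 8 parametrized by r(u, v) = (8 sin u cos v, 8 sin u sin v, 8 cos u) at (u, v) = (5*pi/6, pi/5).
K = 1/64

Coefficients of the first fundamental form: E = 64, F = 0, G = 64*sin(u)^2.
Coefficients of the second fundamental form: L = -8*sin(u)/Abs(sin(u)), M = 0, N = -8*sin(u)^3/Abs(sin(u)).
Assemble K = (LN − M²)/(EG − F²) = 1/64. At (u, v) = (5*pi/6, pi/5): K = 1/64.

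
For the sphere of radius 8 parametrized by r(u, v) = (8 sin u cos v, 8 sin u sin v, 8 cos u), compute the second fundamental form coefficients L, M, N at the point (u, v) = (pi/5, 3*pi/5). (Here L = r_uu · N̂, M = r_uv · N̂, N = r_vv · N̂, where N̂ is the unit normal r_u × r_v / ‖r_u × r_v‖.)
L = -8;  M = 0;  N = -5 + sqrt(5)

Compute the unit normal N̂(u, v) = (sin(u)^2*cos(v)/Abs(sin(u)), sin(u)^2*sin(v)/Abs(sin(u)), sin(2*u)/(2*Abs(sin(u)))), and the second partials r_uu, r_uv, r_vv. Take dot products:
  L(u, v) = r_uu · N̂ = -8*sin(u)/Abs(sin(u)),
  M(u, v) = r_uv · N̂ = 0,
  N(u, v) = r_vv · N̂ = -8*sin(u)^3/Abs(sin(u)).
Evaluating at (u, v) = (pi/5, 3*pi/5):
  L = -8, M = 0, N = -5 + sqrt(5).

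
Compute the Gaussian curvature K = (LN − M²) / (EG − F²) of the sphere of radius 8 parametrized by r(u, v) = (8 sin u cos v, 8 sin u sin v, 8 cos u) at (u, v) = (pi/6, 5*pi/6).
K = 1/64

Coefficients of the first fundamental form: E = 64, F = 0, G = 64*sin(u)^2.
Coefficients of the second fundamental form: L = -8*sin(u)/Abs(sin(u)), M = 0, N = -8*sin(u)^3/Abs(sin(u)).
Assemble K = (LN − M²)/(EG − F²) = 1/64. At (u, v) = (pi/6, 5*pi/6): K = 1/64.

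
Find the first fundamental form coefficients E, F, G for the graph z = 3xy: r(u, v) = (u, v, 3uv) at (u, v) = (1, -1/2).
E = 13/4;  F = -9/2;  G = 10

Partials: r_u = (1, 0, 3*v), r_v = (0, 1, 3*u). As functions of (u, v):
  E = r_u · r_u = 9*v^2 + 1,
  F = r_u · r_v = 9*u*v,
  G = r_v · r_v = 9*u^2 + 1.
Evaluating at (u, v) = (1, -1/2): E = 13/4, F = -9/2, G = 10.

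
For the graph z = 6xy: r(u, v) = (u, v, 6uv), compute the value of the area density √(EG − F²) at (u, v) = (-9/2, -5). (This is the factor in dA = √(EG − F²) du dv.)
√(EG − F²)|_{(-9/2, -5)} = sqrt(1630)

E = 36*v^2 + 1, F = 36*u*v, G = 36*u^2 + 1, so EG − F² = 36*u^2 + 36*v^2 + 1. Taking the positive square root: √(EG − F²) = sqrt(36*u^2 + 36*v^2 + 1). At (u, v) = (-9/2, -5): sqrt(1630).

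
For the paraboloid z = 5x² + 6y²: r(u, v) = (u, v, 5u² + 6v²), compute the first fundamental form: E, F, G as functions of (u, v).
E = 100*u^2 + 1;  F = 120*u*v;  G = 144*v^2 + 1

Compute partials: r_u = (1, 0, 10*u), r_v = (0, 1, 12*v). Then
  E = r_u · r_u = 100*u^2 + 1,
  F = r_u · r_v = 120*u*v,
  G = r_v · r_v = 144*v^2 + 1.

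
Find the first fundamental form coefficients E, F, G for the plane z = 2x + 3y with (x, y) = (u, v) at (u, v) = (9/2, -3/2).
E = 5;  F = 6;  G = 10

Partials: r_u = (1, 0, 2), r_v = (0, 1, 3). As functions of (u, v):
  E = r_u · r_u = 5,
  F = r_u · r_v = 6,
  G = r_v · r_v = 10.
Evaluating at (u, v) = (9/2, -3/2): E = 5, F = 6, G = 10.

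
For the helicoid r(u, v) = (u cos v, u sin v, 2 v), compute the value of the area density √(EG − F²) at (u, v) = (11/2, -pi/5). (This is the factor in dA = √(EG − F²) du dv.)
√(EG − F²)|_{(11/2, -pi/5)} = sqrt(137)/2

E = 1, F = 0, G = u^2 + 4, so EG − F² = u^2 + 4. Taking the positive square root: √(EG − F²) = sqrt(u^2 + 4). At (u, v) = (11/2, -pi/5): sqrt(137)/2.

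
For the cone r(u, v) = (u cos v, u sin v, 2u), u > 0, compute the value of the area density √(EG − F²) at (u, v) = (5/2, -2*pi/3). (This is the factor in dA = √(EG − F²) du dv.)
√(EG − F²)|_{(5/2, -2*pi/3)} = 5*sqrt(5)/2

E = 5, F = 0, G = u^2, so EG − F² = 5*u^2. Taking the positive square root: √(EG − F²) = sqrt(5)*Abs(u). At (u, v) = (5/2, -2*pi/3): 5*sqrt(5)/2.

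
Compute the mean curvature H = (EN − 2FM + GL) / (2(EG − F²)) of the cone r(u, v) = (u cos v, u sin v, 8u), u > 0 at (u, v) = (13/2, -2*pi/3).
H = 8*sqrt(65)/845

With E = 65, F = 0, G = u^2, L = 0, M = 0, N = 8*sqrt(65)*u^2/(65*Abs(u)), assemble
  H = (EN − 2FM + GL) / (2(EG − F²)) = 4*sqrt(65)/(65*Abs(u)).
At (u, v) = (13/2, -2*pi/3): H = 8*sqrt(65)/845.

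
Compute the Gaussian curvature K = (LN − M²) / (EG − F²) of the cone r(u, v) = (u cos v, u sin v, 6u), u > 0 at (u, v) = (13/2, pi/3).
K = 0

Coefficients of the first fundamental form: E = 37, F = 0, G = u^2.
Coefficients of the second fundamental form: L = 0, M = 0, N = 6*sqrt(37)*u^2/(37*Abs(u)).
Assemble K = (LN − M²)/(EG − F²) = 0. At (u, v) = (13/2, pi/3): K = 0.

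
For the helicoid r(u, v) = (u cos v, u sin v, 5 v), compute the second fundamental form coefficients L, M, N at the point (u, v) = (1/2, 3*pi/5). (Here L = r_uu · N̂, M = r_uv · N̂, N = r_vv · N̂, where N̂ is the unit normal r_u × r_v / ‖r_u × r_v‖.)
L = 0;  M = -10*sqrt(101)/101;  N = 0

Compute the unit normal N̂(u, v) = (5*sin(v)/sqrt(u^2 + 25), -5*cos(v)/sqrt(u^2 + 25), u/sqrt(u^2 + 25)), and the second partials r_uu, r_uv, r_vv. Take dot products:
  L(u, v) = r_uu · N̂ = 0,
  M(u, v) = r_uv · N̂ = -5/sqrt(u^2 + 25),
  N(u, v) = r_vv · N̂ = 0.
Evaluating at (u, v) = (1/2, 3*pi/5):
  L = 0, M = -10*sqrt(101)/101, N = 0.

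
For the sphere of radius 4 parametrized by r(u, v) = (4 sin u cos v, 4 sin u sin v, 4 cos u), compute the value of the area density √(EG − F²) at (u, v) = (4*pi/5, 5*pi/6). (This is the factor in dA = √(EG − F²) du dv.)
√(EG − F²)|_{(4*pi/5, 5*pi/6)} = 4*sqrt(10 - 2*sqrt(5))

E = 16, F = 0, G = 16*sin(u)^2, so EG − F² = 256*sin(u)^2. Taking the positive square root: √(EG − F²) = 16*Abs(sin(u)). At (u, v) = (4*pi/5, 5*pi/6): 4*sqrt(10 - 2*sqrt(5)).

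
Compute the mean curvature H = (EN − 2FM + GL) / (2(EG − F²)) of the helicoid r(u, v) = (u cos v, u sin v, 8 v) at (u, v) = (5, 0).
H = 0

With E = 1, F = 0, G = u^2 + 64, L = 0, M = -8/sqrt(u^2 + 64), N = 0, assemble
  H = (EN − 2FM + GL) / (2(EG − F²)) = 0.
At (u, v) = (5, 0): H = 0.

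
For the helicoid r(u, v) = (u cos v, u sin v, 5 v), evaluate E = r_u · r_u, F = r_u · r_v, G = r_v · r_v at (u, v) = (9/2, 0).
E = 1;  F = 0;  G = 181/4

Partials: r_u = (cos(v), sin(v), 0), r_v = (-u*sin(v), u*cos(v), 5). As functions of (u, v):
  E = r_u · r_u = 1,
  F = r_u · r_v = 0,
  G = r_v · r_v = u^2 + 25.
Evaluating at (u, v) = (9/2, 0): E = 1, F = 0, G = 181/4.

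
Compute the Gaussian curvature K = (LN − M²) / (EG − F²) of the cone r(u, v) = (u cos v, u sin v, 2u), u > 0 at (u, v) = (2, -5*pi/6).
K = 0

Coefficients of the first fundamental form: E = 5, F = 0, G = u^2.
Coefficients of the second fundamental form: L = 0, M = 0, N = 2*sqrt(5)*u^2/(5*Abs(u)).
Assemble K = (LN − M²)/(EG − F²) = 0. At (u, v) = (2, -5*pi/6): K = 0.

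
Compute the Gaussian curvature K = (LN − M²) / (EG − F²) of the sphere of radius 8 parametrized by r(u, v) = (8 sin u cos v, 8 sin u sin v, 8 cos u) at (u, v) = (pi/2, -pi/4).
K = 1/64

Coefficients of the first fundamental form: E = 64, F = 0, G = 64*sin(u)^2.
Coefficients of the second fundamental form: L = -8*sin(u)/Abs(sin(u)), M = 0, N = -8*sin(u)^3/Abs(sin(u)).
Assemble K = (LN − M²)/(EG − F²) = 1/64. At (u, v) = (pi/2, -pi/4): K = 1/64.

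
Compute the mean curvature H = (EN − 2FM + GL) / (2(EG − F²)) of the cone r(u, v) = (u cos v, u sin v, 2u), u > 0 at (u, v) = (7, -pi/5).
H = sqrt(5)/35

With E = 5, F = 0, G = u^2, L = 0, M = 0, N = 2*sqrt(5)*u^2/(5*Abs(u)), assemble
  H = (EN − 2FM + GL) / (2(EG − F²)) = sqrt(5)/(5*Abs(u)).
At (u, v) = (7, -pi/5): H = sqrt(5)/35.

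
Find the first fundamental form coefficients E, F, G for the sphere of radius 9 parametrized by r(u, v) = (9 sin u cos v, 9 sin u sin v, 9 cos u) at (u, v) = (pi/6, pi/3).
E = 81;  F = 0;  G = 81/4

Partials: r_u = (9*cos(u)*cos(v), 9*sin(v)*cos(u), -9*sin(u)), r_v = (-9*sin(u)*sin(v), 9*sin(u)*cos(v), 0). As functions of (u, v):
  E = r_u · r_u = 81,
  F = r_u · r_v = 0,
  G = r_v · r_v = 81*sin(u)^2.
Evaluating at (u, v) = (pi/6, pi/3): E = 81, F = 0, G = 81/4.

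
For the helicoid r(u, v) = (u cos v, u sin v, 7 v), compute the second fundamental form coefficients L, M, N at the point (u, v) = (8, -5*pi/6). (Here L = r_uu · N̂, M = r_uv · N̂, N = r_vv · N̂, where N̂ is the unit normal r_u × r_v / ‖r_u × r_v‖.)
L = 0;  M = -7*sqrt(113)/113;  N = 0

Compute the unit normal N̂(u, v) = (7*sin(v)/sqrt(u^2 + 49), -7*cos(v)/sqrt(u^2 + 49), u/sqrt(u^2 + 49)), and the second partials r_uu, r_uv, r_vv. Take dot products:
  L(u, v) = r_uu · N̂ = 0,
  M(u, v) = r_uv · N̂ = -7/sqrt(u^2 + 49),
  N(u, v) = r_vv · N̂ = 0.
Evaluating at (u, v) = (8, -5*pi/6):
  L = 0, M = -7*sqrt(113)/113, N = 0.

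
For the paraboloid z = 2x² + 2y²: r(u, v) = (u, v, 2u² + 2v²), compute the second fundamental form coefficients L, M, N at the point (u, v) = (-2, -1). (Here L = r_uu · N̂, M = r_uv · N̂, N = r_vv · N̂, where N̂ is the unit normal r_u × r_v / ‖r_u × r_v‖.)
L = 4/9;  M = 0;  N = 4/9

Compute the unit normal N̂(u, v) = (-4*u/sqrt(16*u^2 + 16*v^2 + 1), -4*v/sqrt(16*u^2 + 16*v^2 + 1), 1/sqrt(16*u^2 + 16*v^2 + 1)), and the second partials r_uu, r_uv, r_vv. Take dot products:
  L(u, v) = r_uu · N̂ = 4/sqrt(16*u^2 + 16*v^2 + 1),
  M(u, v) = r_uv · N̂ = 0,
  N(u, v) = r_vv · N̂ = 4/sqrt(16*u^2 + 16*v^2 + 1).
Evaluating at (u, v) = (-2, -1):
  L = 4/9, M = 0, N = 4/9.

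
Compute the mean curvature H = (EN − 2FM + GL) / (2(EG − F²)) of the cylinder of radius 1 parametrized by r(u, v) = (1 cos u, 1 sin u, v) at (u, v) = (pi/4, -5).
H = -1/2

With E = 1, F = 0, G = 1, L = -1, M = 0, N = 0, assemble
  H = (EN − 2FM + GL) / (2(EG − F²)) = -1/2.
At (u, v) = (pi/4, -5): H = -1/2.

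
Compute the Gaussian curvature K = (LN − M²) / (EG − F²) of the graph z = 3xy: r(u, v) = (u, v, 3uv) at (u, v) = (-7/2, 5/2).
K = -36/112225

Coefficients of the first fundamental form: E = 9*v^2 + 1, F = 9*u*v, G = 9*u^2 + 1.
Coefficients of the second fundamental form: L = 0, M = 3/sqrt(9*u^2 + 9*v^2 + 1), N = 0.
Assemble K = (LN − M²)/(EG − F²) = -9/(81*u^4 + 162*u^2*v^2 + 18*u^2 + 81*v^4 + 18*v^2 + 1). At (u, v) = (-7/2, 5/2): K = -36/112225.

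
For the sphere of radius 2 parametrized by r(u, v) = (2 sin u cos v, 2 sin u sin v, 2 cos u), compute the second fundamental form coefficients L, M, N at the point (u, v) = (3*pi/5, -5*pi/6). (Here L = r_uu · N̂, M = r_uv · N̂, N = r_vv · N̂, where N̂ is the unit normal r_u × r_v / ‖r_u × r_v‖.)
L = -2;  M = 0;  N = -5/4 - sqrt(5)/4

Compute the unit normal N̂(u, v) = (sin(u)^2*cos(v)/Abs(sin(u)), sin(u)^2*sin(v)/Abs(sin(u)), sin(2*u)/(2*Abs(sin(u)))), and the second partials r_uu, r_uv, r_vv. Take dot products:
  L(u, v) = r_uu · N̂ = -2*sin(u)/Abs(sin(u)),
  M(u, v) = r_uv · N̂ = 0,
  N(u, v) = r_vv · N̂ = -2*sin(u)^3/Abs(sin(u)).
Evaluating at (u, v) = (3*pi/5, -5*pi/6):
  L = -2, M = 0, N = -5/4 - sqrt(5)/4.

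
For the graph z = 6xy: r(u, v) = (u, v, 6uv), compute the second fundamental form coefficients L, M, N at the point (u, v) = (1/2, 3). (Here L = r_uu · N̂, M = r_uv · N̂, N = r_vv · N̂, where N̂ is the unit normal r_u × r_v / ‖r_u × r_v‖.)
L = 0;  M = 3*sqrt(334)/167;  N = 0

Compute the unit normal N̂(u, v) = (-6*v/sqrt(36*u^2 + 36*v^2 + 1), -6*u/sqrt(36*u^2 + 36*v^2 + 1), 1/sqrt(36*u^2 + 36*v^2 + 1)), and the second partials r_uu, r_uv, r_vv. Take dot products:
  L(u, v) = r_uu · N̂ = 0,
  M(u, v) = r_uv · N̂ = 6/sqrt(36*u^2 + 36*v^2 + 1),
  N(u, v) = r_vv · N̂ = 0.
Evaluating at (u, v) = (1/2, 3):
  L = 0, M = 3*sqrt(334)/167, N = 0.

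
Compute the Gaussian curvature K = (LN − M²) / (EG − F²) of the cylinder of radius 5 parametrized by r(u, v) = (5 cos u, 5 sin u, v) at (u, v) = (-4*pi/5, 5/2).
K = 0

Coefficients of the first fundamental form: E = 25, F = 0, G = 1.
Coefficients of the second fundamental form: L = -5, M = 0, N = 0.
Assemble K = (LN − M²)/(EG − F²) = 0. At (u, v) = (-4*pi/5, 5/2): K = 0.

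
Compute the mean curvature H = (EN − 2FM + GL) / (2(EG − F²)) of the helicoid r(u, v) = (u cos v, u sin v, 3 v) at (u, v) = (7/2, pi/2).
H = 0

With E = 1, F = 0, G = u^2 + 9, L = 0, M = -3/sqrt(u^2 + 9), N = 0, assemble
  H = (EN − 2FM + GL) / (2(EG − F²)) = 0.
At (u, v) = (7/2, pi/2): H = 0.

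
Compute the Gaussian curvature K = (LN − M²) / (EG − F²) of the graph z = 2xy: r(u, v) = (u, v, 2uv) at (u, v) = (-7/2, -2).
K = -1/1089

Coefficients of the first fundamental form: E = 4*v^2 + 1, F = 4*u*v, G = 4*u^2 + 1.
Coefficients of the second fundamental form: L = 0, M = 2/sqrt(4*u^2 + 4*v^2 + 1), N = 0.
Assemble K = (LN − M²)/(EG − F²) = -4/(16*u^4 + 32*u^2*v^2 + 8*u^2 + 16*v^4 + 8*v^2 + 1). At (u, v) = (-7/2, -2): K = -1/1089.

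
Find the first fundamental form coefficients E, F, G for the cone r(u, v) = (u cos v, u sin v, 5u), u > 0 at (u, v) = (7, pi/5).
E = 26;  F = 0;  G = 49

Partials: r_u = (cos(v), sin(v), 5), r_v = (-u*sin(v), u*cos(v), 0). As functions of (u, v):
  E = r_u · r_u = 26,
  F = r_u · r_v = 0,
  G = r_v · r_v = u^2.
Evaluating at (u, v) = (7, pi/5): E = 26, F = 0, G = 49.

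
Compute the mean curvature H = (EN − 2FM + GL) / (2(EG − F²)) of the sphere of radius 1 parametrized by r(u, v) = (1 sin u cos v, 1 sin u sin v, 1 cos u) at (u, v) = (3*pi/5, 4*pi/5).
H = -1

With E = 1, F = 0, G = sin(u)^2, L = -sin(u)/Abs(sin(u)), M = 0, N = -sin(u)^3/Abs(sin(u)), assemble
  H = (EN − 2FM + GL) / (2(EG − F²)) = -sin(u)/Abs(sin(u)).
At (u, v) = (3*pi/5, 4*pi/5): H = -1.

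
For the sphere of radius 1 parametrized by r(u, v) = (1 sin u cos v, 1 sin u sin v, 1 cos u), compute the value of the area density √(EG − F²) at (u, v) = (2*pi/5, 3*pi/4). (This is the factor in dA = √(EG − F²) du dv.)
√(EG − F²)|_{(2*pi/5, 3*pi/4)} = sqrt(2*sqrt(5) + 10)/4

E = 1, F = 0, G = sin(u)^2, so EG − F² = sin(u)^2. Taking the positive square root: √(EG − F²) = Abs(sin(u)). At (u, v) = (2*pi/5, 3*pi/4): sqrt(2*sqrt(5) + 10)/4.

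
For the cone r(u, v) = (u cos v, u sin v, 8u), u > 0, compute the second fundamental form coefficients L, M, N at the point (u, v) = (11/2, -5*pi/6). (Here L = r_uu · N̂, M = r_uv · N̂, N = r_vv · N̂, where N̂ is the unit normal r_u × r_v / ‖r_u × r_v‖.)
L = 0;  M = 0;  N = 44*sqrt(65)/65

Compute the unit normal N̂(u, v) = (-8*sqrt(65)*u*cos(v)/(65*Abs(u)), -8*sqrt(65)*u*sin(v)/(65*Abs(u)), sqrt(65)*u/(65*Abs(u))), and the second partials r_uu, r_uv, r_vv. Take dot products:
  L(u, v) = r_uu · N̂ = 0,
  M(u, v) = r_uv · N̂ = 0,
  N(u, v) = r_vv · N̂ = 8*sqrt(65)*u^2/(65*Abs(u)).
Evaluating at (u, v) = (11/2, -5*pi/6):
  L = 0, M = 0, N = 44*sqrt(65)/65.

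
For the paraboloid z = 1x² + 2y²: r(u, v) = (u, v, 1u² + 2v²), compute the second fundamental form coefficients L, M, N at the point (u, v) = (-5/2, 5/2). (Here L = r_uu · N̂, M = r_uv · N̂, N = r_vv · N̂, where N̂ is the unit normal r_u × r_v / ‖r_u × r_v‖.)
L = sqrt(14)/21;  M = 0;  N = 2*sqrt(14)/21

Compute the unit normal N̂(u, v) = (-2*u/sqrt(4*u^2 + 16*v^2 + 1), -4*v/sqrt(4*u^2 + 16*v^2 + 1), 1/sqrt(4*u^2 + 16*v^2 + 1)), and the second partials r_uu, r_uv, r_vv. Take dot products:
  L(u, v) = r_uu · N̂ = 2/sqrt(4*u^2 + 16*v^2 + 1),
  M(u, v) = r_uv · N̂ = 0,
  N(u, v) = r_vv · N̂ = 4/sqrt(4*u^2 + 16*v^2 + 1).
Evaluating at (u, v) = (-5/2, 5/2):
  L = sqrt(14)/21, M = 0, N = 2*sqrt(14)/21.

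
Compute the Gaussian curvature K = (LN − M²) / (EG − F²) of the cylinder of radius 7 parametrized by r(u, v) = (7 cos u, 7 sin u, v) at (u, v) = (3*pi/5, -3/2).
K = 0

Coefficients of the first fundamental form: E = 49, F = 0, G = 1.
Coefficients of the second fundamental form: L = -7, M = 0, N = 0.
Assemble K = (LN − M²)/(EG − F²) = 0. At (u, v) = (3*pi/5, -3/2): K = 0.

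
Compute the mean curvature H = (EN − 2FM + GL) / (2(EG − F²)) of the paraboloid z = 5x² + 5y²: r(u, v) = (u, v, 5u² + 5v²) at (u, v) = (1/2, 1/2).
H = 260*sqrt(51)/2601

With E = 100*u^2 + 1, F = 100*u*v, G = 100*v^2 + 1, L = 10/sqrt(100*u^2 + 100*v^2 + 1), M = 0, N = 10/sqrt(100*u^2 + 100*v^2 + 1), assemble
  H = (EN − 2FM + GL) / (2(EG − F²)) = 10*(50*u^2 + 50*v^2 + 1)/(100*u^2 + 100*v^2 + 1)^(3/2).
At (u, v) = (1/2, 1/2): H = 260*sqrt(51)/2601.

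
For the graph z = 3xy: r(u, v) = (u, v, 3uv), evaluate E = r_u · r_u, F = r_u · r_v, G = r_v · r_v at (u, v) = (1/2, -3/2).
E = 85/4;  F = -27/4;  G = 13/4

Partials: r_u = (1, 0, 3*v), r_v = (0, 1, 3*u). As functions of (u, v):
  E = r_u · r_u = 9*v^2 + 1,
  F = r_u · r_v = 9*u*v,
  G = r_v · r_v = 9*u^2 + 1.
Evaluating at (u, v) = (1/2, -3/2): E = 85/4, F = -27/4, G = 13/4.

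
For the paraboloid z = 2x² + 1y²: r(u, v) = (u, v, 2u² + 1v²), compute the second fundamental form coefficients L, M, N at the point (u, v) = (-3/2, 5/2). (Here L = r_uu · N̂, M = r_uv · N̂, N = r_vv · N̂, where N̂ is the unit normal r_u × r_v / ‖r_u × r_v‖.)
L = 2*sqrt(62)/31;  M = 0;  N = sqrt(62)/31

Compute the unit normal N̂(u, v) = (-4*u/sqrt(16*u^2 + 4*v^2 + 1), -2*v/sqrt(16*u^2 + 4*v^2 + 1), 1/sqrt(16*u^2 + 4*v^2 + 1)), and the second partials r_uu, r_uv, r_vv. Take dot products:
  L(u, v) = r_uu · N̂ = 4/sqrt(16*u^2 + 4*v^2 + 1),
  M(u, v) = r_uv · N̂ = 0,
  N(u, v) = r_vv · N̂ = 2/sqrt(16*u^2 + 4*v^2 + 1).
Evaluating at (u, v) = (-3/2, 5/2):
  L = 2*sqrt(62)/31, M = 0, N = sqrt(62)/31.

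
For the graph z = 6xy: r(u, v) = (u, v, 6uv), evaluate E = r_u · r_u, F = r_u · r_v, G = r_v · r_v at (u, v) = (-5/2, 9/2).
E = 730;  F = -405;  G = 226

Partials: r_u = (1, 0, 6*v), r_v = (0, 1, 6*u). As functions of (u, v):
  E = r_u · r_u = 36*v^2 + 1,
  F = r_u · r_v = 36*u*v,
  G = r_v · r_v = 36*u^2 + 1.
Evaluating at (u, v) = (-5/2, 9/2): E = 730, F = -405, G = 226.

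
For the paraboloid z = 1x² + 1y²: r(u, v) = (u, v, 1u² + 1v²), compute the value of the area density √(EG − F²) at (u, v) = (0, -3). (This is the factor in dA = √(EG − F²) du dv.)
√(EG − F²)|_{(0, -3)} = sqrt(37)

E = 4*u^2 + 1, F = 4*u*v, G = 4*v^2 + 1, so EG − F² = 4*u^2 + 4*v^2 + 1. Taking the positive square root: √(EG − F²) = sqrt(4*u^2 + 4*v^2 + 1). At (u, v) = (0, -3): sqrt(37).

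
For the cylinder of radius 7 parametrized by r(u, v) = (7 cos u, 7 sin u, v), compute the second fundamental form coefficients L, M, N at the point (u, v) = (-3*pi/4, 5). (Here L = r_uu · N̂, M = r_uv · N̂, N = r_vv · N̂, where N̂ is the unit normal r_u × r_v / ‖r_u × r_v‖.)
L = -7;  M = 0;  N = 0

Compute the unit normal N̂(u, v) = (cos(u), sin(u), 0), and the second partials r_uu, r_uv, r_vv. Take dot products:
  L(u, v) = r_uu · N̂ = -7,
  M(u, v) = r_uv · N̂ = 0,
  N(u, v) = r_vv · N̂ = 0.
Evaluating at (u, v) = (-3*pi/4, 5):
  L = -7, M = 0, N = 0.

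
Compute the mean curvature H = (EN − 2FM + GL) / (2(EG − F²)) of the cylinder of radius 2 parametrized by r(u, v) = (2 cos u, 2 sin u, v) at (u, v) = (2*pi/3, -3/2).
H = -1/4

With E = 4, F = 0, G = 1, L = -2, M = 0, N = 0, assemble
  H = (EN − 2FM + GL) / (2(EG − F²)) = -1/4.
At (u, v) = (2*pi/3, -3/2): H = -1/4.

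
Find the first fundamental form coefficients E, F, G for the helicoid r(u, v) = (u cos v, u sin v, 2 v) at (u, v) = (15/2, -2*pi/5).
E = 1;  F = 0;  G = 241/4

Partials: r_u = (cos(v), sin(v), 0), r_v = (-u*sin(v), u*cos(v), 2). As functions of (u, v):
  E = r_u · r_u = 1,
  F = r_u · r_v = 0,
  G = r_v · r_v = u^2 + 4.
Evaluating at (u, v) = (15/2, -2*pi/5): E = 1, F = 0, G = 241/4.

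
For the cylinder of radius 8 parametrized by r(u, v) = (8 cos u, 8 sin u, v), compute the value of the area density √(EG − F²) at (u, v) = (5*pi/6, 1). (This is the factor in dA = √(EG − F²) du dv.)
√(EG − F²)|_{(5*pi/6, 1)} = 8

E = 64, F = 0, G = 1, so EG − F² = 64. Taking the positive square root: √(EG − F²) = 8. At (u, v) = (5*pi/6, 1): 8.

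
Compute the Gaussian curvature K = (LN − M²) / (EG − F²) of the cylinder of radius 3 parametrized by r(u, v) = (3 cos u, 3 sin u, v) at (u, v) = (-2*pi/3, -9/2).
K = 0

Coefficients of the first fundamental form: E = 9, F = 0, G = 1.
Coefficients of the second fundamental form: L = -3, M = 0, N = 0.
Assemble K = (LN − M²)/(EG − F²) = 0. At (u, v) = (-2*pi/3, -9/2): K = 0.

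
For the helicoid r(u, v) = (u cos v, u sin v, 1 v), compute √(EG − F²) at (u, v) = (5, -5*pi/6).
√(EG − F²)|_{(5, -5*pi/6)} = sqrt(26)

E = 1, F = 0, G = u^2 + 1; EG − F² = u^2 + 1; √(EG − F²) = sqrt(u^2 + 1). At the given point: sqrt(26).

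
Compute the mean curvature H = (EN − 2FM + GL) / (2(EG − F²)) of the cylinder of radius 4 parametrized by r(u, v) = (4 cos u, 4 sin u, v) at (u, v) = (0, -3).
H = -1/8

With E = 16, F = 0, G = 1, L = -4, M = 0, N = 0, assemble
  H = (EN − 2FM + GL) / (2(EG − F²)) = -1/8.
At (u, v) = (0, -3): H = -1/8.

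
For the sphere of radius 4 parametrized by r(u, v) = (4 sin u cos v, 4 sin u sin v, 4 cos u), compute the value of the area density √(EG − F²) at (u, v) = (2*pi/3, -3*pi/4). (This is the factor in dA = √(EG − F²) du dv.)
√(EG − F²)|_{(2*pi/3, -3*pi/4)} = 8*sqrt(3)

E = 16, F = 0, G = 16*sin(u)^2, so EG − F² = 256*sin(u)^2. Taking the positive square root: √(EG − F²) = 16*Abs(sin(u)). At (u, v) = (2*pi/3, -3*pi/4): 8*sqrt(3).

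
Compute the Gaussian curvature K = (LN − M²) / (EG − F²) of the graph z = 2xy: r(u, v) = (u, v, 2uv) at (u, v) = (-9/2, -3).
K = -1/3481

Coefficients of the first fundamental form: E = 4*v^2 + 1, F = 4*u*v, G = 4*u^2 + 1.
Coefficients of the second fundamental form: L = 0, M = 2/sqrt(4*u^2 + 4*v^2 + 1), N = 0.
Assemble K = (LN − M²)/(EG − F²) = -4/(16*u^4 + 32*u^2*v^2 + 8*u^2 + 16*v^4 + 8*v^2 + 1). At (u, v) = (-9/2, -3): K = -1/3481.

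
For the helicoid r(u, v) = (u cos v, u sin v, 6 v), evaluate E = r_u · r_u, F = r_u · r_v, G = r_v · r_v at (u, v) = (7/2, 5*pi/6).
E = 1;  F = 0;  G = 193/4

Partials: r_u = (cos(v), sin(v), 0), r_v = (-u*sin(v), u*cos(v), 6). As functions of (u, v):
  E = r_u · r_u = 1,
  F = r_u · r_v = 0,
  G = r_v · r_v = u^2 + 36.
Evaluating at (u, v) = (7/2, 5*pi/6): E = 1, F = 0, G = 193/4.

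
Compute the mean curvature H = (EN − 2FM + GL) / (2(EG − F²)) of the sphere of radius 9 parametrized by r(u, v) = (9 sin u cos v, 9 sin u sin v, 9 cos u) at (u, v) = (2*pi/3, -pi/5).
H = -1/9

With E = 81, F = 0, G = 81*sin(u)^2, L = -9*sin(u)/Abs(sin(u)), M = 0, N = -9*sin(u)^3/Abs(sin(u)), assemble
  H = (EN − 2FM + GL) / (2(EG − F²)) = -sin(u)/(9*Abs(sin(u))).
At (u, v) = (2*pi/3, -pi/5): H = -1/9.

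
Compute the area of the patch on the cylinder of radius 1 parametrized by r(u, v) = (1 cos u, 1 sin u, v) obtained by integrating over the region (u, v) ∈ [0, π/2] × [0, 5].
Area = 5*pi/2

Area = ∫∫ √(EG − F²) du dv with √(EG − F²) = 1. Integrating over [0, π/2] × [0, 5] gives 5*pi/2.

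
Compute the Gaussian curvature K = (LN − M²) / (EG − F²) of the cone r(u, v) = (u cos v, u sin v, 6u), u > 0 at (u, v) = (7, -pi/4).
K = 0

Coefficients of the first fundamental form: E = 37, F = 0, G = u^2.
Coefficients of the second fundamental form: L = 0, M = 0, N = 6*sqrt(37)*u^2/(37*Abs(u)).
Assemble K = (LN − M²)/(EG − F²) = 0. At (u, v) = (7, -pi/4): K = 0.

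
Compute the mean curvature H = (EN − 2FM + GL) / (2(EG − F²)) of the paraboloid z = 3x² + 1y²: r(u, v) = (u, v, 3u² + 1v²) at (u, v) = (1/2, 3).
H = 121*sqrt(46)/2116

With E = 36*u^2 + 1, F = 12*u*v, G = 4*v^2 + 1, L = 6/sqrt(36*u^2 + 4*v^2 + 1), M = 0, N = 2/sqrt(36*u^2 + 4*v^2 + 1), assemble
  H = (EN − 2FM + GL) / (2(EG − F²)) = 4*(9*u^2 + 3*v^2 + 1)/(36*u^2 + 4*v^2 + 1)^(3/2).
At (u, v) = (1/2, 3): H = 121*sqrt(46)/2116.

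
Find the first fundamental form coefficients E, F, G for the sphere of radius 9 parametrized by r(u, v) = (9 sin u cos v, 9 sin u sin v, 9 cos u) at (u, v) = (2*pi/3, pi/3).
E = 81;  F = 0;  G = 243/4

Partials: r_u = (9*cos(u)*cos(v), 9*sin(v)*cos(u), -9*sin(u)), r_v = (-9*sin(u)*sin(v), 9*sin(u)*cos(v), 0). As functions of (u, v):
  E = r_u · r_u = 81,
  F = r_u · r_v = 0,
  G = r_v · r_v = 81*sin(u)^2.
Evaluating at (u, v) = (2*pi/3, pi/3): E = 81, F = 0, G = 243/4.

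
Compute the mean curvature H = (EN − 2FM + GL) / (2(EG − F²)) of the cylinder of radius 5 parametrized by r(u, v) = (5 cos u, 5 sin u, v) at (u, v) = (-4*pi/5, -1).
H = -1/10

With E = 25, F = 0, G = 1, L = -5, M = 0, N = 0, assemble
  H = (EN − 2FM + GL) / (2(EG − F²)) = -1/10.
At (u, v) = (-4*pi/5, -1): H = -1/10.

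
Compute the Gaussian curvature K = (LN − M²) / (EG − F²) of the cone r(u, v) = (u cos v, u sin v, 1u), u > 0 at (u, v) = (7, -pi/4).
K = 0

Coefficients of the first fundamental form: E = 2, F = 0, G = u^2.
Coefficients of the second fundamental form: L = 0, M = 0, N = sqrt(2)*u^2/(2*Abs(u)).
Assemble K = (LN − M²)/(EG − F²) = 0. At (u, v) = (7, -pi/4): K = 0.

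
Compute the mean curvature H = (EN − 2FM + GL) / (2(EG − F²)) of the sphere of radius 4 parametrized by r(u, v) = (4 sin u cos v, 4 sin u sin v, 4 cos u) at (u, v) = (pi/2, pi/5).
H = -1/4

With E = 16, F = 0, G = 16*sin(u)^2, L = -4*sin(u)/Abs(sin(u)), M = 0, N = -4*sin(u)^3/Abs(sin(u)), assemble
  H = (EN − 2FM + GL) / (2(EG − F²)) = -sin(u)/(4*Abs(sin(u))).
At (u, v) = (pi/2, pi/5): H = -1/4.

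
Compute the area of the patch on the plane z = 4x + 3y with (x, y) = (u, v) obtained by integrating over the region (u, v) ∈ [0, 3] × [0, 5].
Area = 15*sqrt(26)

Area = ∫∫ √(EG − F²) du dv with √(EG − F²) = sqrt(26). Integrating over [0, 3] × [0, 5] gives 15*sqrt(26).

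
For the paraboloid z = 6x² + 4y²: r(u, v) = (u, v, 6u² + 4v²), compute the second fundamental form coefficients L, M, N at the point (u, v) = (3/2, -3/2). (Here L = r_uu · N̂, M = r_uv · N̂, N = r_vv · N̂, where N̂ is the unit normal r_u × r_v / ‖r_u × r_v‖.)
L = 12*sqrt(469)/469;  M = 0;  N = 8*sqrt(469)/469

Compute the unit normal N̂(u, v) = (-12*u/sqrt(144*u^2 + 64*v^2 + 1), -8*v/sqrt(144*u^2 + 64*v^2 + 1), 1/sqrt(144*u^2 + 64*v^2 + 1)), and the second partials r_uu, r_uv, r_vv. Take dot products:
  L(u, v) = r_uu · N̂ = 12/sqrt(144*u^2 + 64*v^2 + 1),
  M(u, v) = r_uv · N̂ = 0,
  N(u, v) = r_vv · N̂ = 8/sqrt(144*u^2 + 64*v^2 + 1).
Evaluating at (u, v) = (3/2, -3/2):
  L = 12*sqrt(469)/469, M = 0, N = 8*sqrt(469)/469.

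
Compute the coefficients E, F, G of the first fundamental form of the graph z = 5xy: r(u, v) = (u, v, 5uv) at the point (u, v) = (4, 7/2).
E = 1229/4;  F = 350;  G = 401

Partials: r_u = (1, 0, 5*v), r_v = (0, 1, 5*u). As functions of (u, v):
  E = r_u · r_u = 25*v^2 + 1,
  F = r_u · r_v = 25*u*v,
  G = r_v · r_v = 25*u^2 + 1.
Evaluating at (u, v) = (4, 7/2): E = 1229/4, F = 350, G = 401.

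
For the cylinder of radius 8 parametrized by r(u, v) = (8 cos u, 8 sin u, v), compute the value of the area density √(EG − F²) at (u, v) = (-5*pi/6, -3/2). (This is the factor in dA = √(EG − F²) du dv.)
√(EG − F²)|_{(-5*pi/6, -3/2)} = 8

E = 64, F = 0, G = 1, so EG − F² = 64. Taking the positive square root: √(EG − F²) = 8. At (u, v) = (-5*pi/6, -3/2): 8.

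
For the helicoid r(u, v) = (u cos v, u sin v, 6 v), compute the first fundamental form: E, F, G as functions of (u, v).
E = 1;  F = 0;  G = u^2 + 36

Compute partials: r_u = (cos(v), sin(v), 0), r_v = (-u*sin(v), u*cos(v), 6). Then
  E = r_u · r_u = 1,
  F = r_u · r_v = 0,
  G = r_v · r_v = u^2 + 36.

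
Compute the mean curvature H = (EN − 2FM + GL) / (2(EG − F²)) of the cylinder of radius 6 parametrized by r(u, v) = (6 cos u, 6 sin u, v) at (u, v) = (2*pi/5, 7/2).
H = -1/12

With E = 36, F = 0, G = 1, L = -6, M = 0, N = 0, assemble
  H = (EN − 2FM + GL) / (2(EG − F²)) = -1/12.
At (u, v) = (2*pi/5, 7/2): H = -1/12.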